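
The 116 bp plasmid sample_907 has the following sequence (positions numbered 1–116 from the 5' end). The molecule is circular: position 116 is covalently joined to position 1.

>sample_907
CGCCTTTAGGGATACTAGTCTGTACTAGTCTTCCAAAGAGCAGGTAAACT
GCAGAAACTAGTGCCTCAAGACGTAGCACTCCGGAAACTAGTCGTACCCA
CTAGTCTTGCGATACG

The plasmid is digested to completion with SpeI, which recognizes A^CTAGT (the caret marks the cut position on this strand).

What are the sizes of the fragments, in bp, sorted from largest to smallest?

33, 30, 30, 13, 10 bp

SpeI sites (ACTAGT) start at positions 14, 24, 57, 87, 100.
SpeI cuts after the first base of each site, so after positions 14, 24, 57, 87, 100.
Circular molecule, 5 cuts → 5 fragments:
  15–24 → 10 bp
  25–57 → 33 bp
  58–87 → 30 bp
  88–100 → 13 bp
  101–116 then 1–14 → 16 + 14 = 30 bp
Sorted largest to smallest: 33, 30, 30, 13, 10 bp.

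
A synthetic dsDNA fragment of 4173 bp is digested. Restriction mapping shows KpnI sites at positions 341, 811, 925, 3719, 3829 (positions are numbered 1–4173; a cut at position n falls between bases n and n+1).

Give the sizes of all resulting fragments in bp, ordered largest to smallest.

Linear molecule, 5 cuts → 6 fragments:
  341 − 0 = 341 bp
  811 − 341 = 470 bp
  925 − 811 = 114 bp
  3719 − 925 = 2794 bp
  3829 − 3719 = 110 bp
  4173 − 3829 = 344 bp
Sorted largest to smallest: 2794, 470, 344, 341, 114, 110 bp.

2794, 470, 344, 341, 114, 110 bp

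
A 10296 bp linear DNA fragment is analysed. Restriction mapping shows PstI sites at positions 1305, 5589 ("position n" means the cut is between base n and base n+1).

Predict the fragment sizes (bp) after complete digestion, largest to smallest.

Linear molecule, 2 cuts → 3 fragments:
  1305 − 0 = 1305 bp
  5589 − 1305 = 4284 bp
  10296 − 5589 = 4707 bp
Sorted largest to smallest: 4707, 4284, 1305 bp.

4707, 4284, 1305 bp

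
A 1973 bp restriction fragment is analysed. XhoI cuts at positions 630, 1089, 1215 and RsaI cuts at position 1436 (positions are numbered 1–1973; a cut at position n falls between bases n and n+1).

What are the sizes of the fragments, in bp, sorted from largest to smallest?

630, 537, 459, 221, 126 bp

Combined cut positions (sorted): 630, 1089, 1215, 1436.
Linear molecule, 4 cuts → 5 fragments:
  630 − 0 = 630 bp
  1089 − 630 = 459 bp
  1215 − 1089 = 126 bp
  1436 − 1215 = 221 bp
  1973 − 1436 = 537 bp
Sorted largest to smallest: 630, 537, 459, 221, 126 bp.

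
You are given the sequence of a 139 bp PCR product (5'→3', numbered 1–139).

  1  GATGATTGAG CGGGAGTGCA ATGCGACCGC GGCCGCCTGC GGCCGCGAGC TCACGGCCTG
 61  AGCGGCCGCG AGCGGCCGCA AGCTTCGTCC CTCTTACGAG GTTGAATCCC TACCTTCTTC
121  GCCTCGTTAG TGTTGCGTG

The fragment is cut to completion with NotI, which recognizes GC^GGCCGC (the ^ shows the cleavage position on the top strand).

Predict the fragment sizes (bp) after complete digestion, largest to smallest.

66, 30, 23, 10, 10 bp

NotI sites (GCGGCCGC) start at positions 29, 39, 62, 72.
NotI cuts after base 2 of each site, so after positions 30, 40, 63, 73.
Linear molecule, 4 cuts → 5 fragments:
  1–30 → 30 bp
  31–40 → 10 bp
  41–63 → 23 bp
  64–73 → 10 bp
  74–139 → 66 bp
Sorted largest to smallest: 66, 30, 23, 10, 10 bp.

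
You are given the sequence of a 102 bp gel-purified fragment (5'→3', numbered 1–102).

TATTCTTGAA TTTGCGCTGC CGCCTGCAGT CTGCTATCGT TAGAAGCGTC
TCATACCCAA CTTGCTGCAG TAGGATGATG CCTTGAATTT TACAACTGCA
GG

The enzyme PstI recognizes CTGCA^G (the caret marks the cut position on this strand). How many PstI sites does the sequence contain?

3

CTGCAG occurs starting at positions 24, 65, 96.
PstI cuts at 3 sites.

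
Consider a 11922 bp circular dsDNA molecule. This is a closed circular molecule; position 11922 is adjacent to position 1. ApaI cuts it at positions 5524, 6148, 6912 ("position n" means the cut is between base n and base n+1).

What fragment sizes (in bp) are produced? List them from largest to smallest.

10534, 764, 624 bp

Circular molecule, 3 cuts → 3 fragments:
  6148 − 5524 = 624 bp
  6912 − 6148 = 764 bp
  wrap: 11922 − 6912 + 5524 = 10534 bp
Sorted largest to smallest: 10534, 764, 624 bp.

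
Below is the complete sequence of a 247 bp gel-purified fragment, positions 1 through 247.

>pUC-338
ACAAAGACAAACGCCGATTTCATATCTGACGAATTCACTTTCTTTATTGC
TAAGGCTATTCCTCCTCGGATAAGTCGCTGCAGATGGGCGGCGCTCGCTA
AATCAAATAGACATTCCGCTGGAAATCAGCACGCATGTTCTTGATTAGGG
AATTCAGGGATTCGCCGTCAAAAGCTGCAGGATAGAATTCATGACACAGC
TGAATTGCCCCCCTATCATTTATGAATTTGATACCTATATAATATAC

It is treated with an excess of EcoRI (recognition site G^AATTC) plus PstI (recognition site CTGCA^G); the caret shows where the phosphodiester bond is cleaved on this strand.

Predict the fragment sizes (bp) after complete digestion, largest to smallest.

68, 62, 51, 31, 29, 6 bp

EcoRI sites (GAATTC) start at positions 31, 150, 185.
EcoRI cuts after the first base of each site, so after positions 31, 150, 185.
PstI sites (CTGCAG) start at positions 78, 175.
PstI cuts after base 5 of each site (before the last base), so after positions 82, 179.
Combined cut positions: 31, 82, 150, 179, 185.
Linear molecule, 5 cuts → 6 fragments:
  1–31 → 31 bp
  32–82 → 51 bp
  83–150 → 68 bp
  151–179 → 29 bp
  180–185 → 6 bp
  186–247 → 62 bp
Sorted largest to smallest: 68, 62, 51, 31, 29, 6 bp.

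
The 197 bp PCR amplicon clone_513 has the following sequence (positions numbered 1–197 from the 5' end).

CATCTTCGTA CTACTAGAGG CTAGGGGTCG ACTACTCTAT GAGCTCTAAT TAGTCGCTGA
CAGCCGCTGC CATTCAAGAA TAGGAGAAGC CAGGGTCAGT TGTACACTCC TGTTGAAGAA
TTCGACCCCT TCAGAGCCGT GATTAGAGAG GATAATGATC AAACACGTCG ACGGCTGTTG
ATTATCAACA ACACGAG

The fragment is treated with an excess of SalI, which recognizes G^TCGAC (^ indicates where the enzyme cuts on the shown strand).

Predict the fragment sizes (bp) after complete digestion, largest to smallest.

SalI sites (GTCGAC) start at positions 27, 167.
SalI cuts after the first base of each site, so after positions 27, 167.
Linear molecule, 2 cuts → 3 fragments:
  1–27 → 27 bp
  28–167 → 140 bp
  168–197 → 30 bp
Sorted largest to smallest: 140, 30, 27 bp.

140, 30, 27 bp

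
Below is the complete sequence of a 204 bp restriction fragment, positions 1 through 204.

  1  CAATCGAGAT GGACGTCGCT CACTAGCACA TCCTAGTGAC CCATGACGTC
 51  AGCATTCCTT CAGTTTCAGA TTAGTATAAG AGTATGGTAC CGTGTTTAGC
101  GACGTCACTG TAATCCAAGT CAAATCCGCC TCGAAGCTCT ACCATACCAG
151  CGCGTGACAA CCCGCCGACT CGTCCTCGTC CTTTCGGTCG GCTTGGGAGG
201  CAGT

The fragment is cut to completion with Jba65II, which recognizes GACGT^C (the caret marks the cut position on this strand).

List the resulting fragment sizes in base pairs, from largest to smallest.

99, 56, 33, 16 bp

Jba65II sites (GACGTC) start at positions 12, 45, 101.
Jba65II cuts after base 5 of each site (before the last base), so after positions 16, 49, 105.
Linear molecule, 3 cuts → 4 fragments:
  1–16 → 16 bp
  17–49 → 33 bp
  50–105 → 56 bp
  106–204 → 99 bp
Sorted largest to smallest: 99, 56, 33, 16 bp.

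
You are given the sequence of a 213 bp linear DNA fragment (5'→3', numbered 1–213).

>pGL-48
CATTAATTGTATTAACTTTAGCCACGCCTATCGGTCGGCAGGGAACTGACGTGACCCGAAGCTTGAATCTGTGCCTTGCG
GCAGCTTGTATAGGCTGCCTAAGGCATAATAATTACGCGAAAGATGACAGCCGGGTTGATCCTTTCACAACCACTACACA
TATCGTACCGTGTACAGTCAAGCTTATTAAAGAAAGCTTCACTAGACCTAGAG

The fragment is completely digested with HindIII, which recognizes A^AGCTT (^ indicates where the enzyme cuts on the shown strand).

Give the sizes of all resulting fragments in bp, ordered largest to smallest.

121, 59, 19, 14 bp

HindIII sites (AAGCTT) start at positions 59, 180, 194.
HindIII cuts after the first base of each site, so after positions 59, 180, 194.
Linear molecule, 3 cuts → 4 fragments:
  1–59 → 59 bp
  60–180 → 121 bp
  181–194 → 14 bp
  195–213 → 19 bp
Sorted largest to smallest: 121, 59, 19, 14 bp.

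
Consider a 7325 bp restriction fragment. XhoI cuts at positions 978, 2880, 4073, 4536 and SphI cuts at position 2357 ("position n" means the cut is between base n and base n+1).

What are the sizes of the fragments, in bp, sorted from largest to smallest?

2789, 1379, 1193, 978, 523, 463 bp

Combined cut positions (sorted): 978, 2357, 2880, 4073, 4536.
Linear molecule, 5 cuts → 6 fragments:
  978 − 0 = 978 bp
  2357 − 978 = 1379 bp
  2880 − 2357 = 523 bp
  4073 − 2880 = 1193 bp
  4536 − 4073 = 463 bp
  7325 − 4536 = 2789 bp
Sorted largest to smallest: 2789, 1379, 1193, 978, 523, 463 bp.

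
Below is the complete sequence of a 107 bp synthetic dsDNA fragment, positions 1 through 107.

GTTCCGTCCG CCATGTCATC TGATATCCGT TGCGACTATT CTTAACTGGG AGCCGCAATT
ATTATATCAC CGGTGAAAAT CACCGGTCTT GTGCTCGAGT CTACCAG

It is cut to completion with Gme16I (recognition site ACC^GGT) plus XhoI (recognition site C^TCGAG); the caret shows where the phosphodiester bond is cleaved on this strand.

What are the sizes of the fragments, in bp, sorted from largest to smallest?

71, 13, 13, 10 bp

Gme16I sites (ACCGGT) start at positions 69, 82.
Gme16I cuts after base 3 of each site, so after positions 71, 84.
The XhoI site (CTCGAG) starts at position 94.
XhoI cuts after the first base of each site, so after position 94.
Combined cut positions: 71, 84, 94.
Linear molecule, 3 cuts → 4 fragments:
  1–71 → 71 bp
  72–84 → 13 bp
  85–94 → 10 bp
  95–107 → 13 bp
Sorted largest to smallest: 71, 13, 13, 10 bp.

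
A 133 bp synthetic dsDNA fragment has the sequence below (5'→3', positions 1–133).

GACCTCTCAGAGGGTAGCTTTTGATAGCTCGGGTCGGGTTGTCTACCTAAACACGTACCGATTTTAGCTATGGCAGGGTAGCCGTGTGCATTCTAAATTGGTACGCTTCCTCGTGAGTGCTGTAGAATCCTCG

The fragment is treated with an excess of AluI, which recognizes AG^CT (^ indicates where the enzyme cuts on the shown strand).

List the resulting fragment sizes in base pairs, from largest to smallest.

66, 40, 17, 10 bp

AluI sites (AGCT) start at positions 16, 26, 66.
AluI cuts after base 2 of each site, so after positions 17, 27, 67.
Linear molecule, 3 cuts → 4 fragments:
  1–17 → 17 bp
  18–27 → 10 bp
  28–67 → 40 bp
  68–133 → 66 bp
Sorted largest to smallest: 66, 40, 17, 10 bp.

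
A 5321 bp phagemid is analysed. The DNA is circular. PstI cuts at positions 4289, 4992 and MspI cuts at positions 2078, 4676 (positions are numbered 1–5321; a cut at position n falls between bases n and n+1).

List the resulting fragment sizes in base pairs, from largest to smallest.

Combined cut positions (sorted): 2078, 4289, 4676, 4992.
Circular molecule, 4 cuts → 4 fragments:
  4289 − 2078 = 2211 bp
  4676 − 4289 = 387 bp
  4992 − 4676 = 316 bp
  wrap: 5321 − 4992 + 2078 = 2407 bp
Sorted largest to smallest: 2407, 2211, 387, 316 bp.

2407, 2211, 387, 316 bp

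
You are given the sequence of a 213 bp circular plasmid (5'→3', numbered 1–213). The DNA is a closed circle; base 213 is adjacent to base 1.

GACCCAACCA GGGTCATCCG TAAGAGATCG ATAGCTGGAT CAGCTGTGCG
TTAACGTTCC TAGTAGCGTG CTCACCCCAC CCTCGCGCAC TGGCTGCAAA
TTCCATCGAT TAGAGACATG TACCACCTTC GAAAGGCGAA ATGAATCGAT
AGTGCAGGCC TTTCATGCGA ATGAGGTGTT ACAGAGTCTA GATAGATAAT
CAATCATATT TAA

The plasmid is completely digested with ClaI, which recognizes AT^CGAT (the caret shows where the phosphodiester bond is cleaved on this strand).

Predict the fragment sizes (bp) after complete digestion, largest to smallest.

95, 78, 40 bp

ClaI sites (ATCGAT) start at positions 27, 105, 145.
ClaI cuts after base 2 of each site, so after positions 28, 106, 146.
Circular molecule, 3 cuts → 3 fragments:
  29–106 → 78 bp
  107–146 → 40 bp
  147–213 then 1–28 → 67 + 28 = 95 bp
Sorted largest to smallest: 95, 78, 40 bp.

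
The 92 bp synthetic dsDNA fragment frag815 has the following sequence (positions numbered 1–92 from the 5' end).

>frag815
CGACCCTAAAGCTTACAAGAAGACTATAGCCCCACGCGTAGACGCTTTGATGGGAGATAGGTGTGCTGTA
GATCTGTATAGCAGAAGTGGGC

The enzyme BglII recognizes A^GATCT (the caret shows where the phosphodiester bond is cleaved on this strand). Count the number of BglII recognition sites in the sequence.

1

AGATCT occurs starting at position 70.
BglII cuts at 1 site.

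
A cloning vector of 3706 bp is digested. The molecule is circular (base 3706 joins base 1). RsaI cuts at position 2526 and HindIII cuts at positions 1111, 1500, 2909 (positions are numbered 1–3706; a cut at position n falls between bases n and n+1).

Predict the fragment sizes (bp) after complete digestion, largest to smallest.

1908, 1026, 389, 383 bp

Combined cut positions (sorted): 1111, 1500, 2526, 2909.
Circular molecule, 4 cuts → 4 fragments:
  1500 − 1111 = 389 bp
  2526 − 1500 = 1026 bp
  2909 − 2526 = 383 bp
  wrap: 3706 − 2909 + 1111 = 1908 bp
Sorted largest to smallest: 1908, 1026, 389, 383 bp.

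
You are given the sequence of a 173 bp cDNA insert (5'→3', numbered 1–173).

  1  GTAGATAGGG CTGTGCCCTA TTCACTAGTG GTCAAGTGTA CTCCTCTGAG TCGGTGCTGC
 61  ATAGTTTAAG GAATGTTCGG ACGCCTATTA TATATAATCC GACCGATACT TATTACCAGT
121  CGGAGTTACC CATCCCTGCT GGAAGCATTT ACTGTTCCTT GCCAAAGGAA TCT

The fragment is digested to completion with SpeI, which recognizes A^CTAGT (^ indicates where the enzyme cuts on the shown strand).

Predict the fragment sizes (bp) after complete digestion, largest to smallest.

149, 24 bp

The SpeI site (ACTAGT) starts at position 24.
SpeI cuts after the first base of each site, so after position 24.
Linear molecule, 1 cut → 2 fragments:
  1–24 → 24 bp
  25–173 → 149 bp
Sorted largest to smallest: 149, 24 bp.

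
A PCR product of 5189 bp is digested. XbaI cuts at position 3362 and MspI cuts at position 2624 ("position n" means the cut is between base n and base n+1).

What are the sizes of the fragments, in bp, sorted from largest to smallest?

Combined cut positions (sorted): 2624, 3362.
Linear molecule, 2 cuts → 3 fragments:
  2624 − 0 = 2624 bp
  3362 − 2624 = 738 bp
  5189 − 3362 = 1827 bp
Sorted largest to smallest: 2624, 1827, 738 bp.

2624, 1827, 738 bp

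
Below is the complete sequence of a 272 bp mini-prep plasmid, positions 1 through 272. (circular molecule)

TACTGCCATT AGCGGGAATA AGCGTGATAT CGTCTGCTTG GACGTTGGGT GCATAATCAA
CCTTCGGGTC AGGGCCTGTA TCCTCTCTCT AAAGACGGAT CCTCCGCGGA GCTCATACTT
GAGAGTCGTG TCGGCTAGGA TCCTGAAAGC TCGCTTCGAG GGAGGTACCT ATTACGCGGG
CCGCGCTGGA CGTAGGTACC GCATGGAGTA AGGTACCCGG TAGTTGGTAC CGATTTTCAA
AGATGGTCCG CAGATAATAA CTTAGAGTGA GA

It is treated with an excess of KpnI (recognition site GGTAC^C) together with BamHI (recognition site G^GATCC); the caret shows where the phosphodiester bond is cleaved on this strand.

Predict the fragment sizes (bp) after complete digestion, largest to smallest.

KpnI sites (GGTACC) start at positions 164, 195, 212, 226.
KpnI cuts after base 5 of each site (before the last base), so after positions 168, 199, 216, 230.
BamHI sites (GGATCC) start at positions 97, 138.
BamHI cuts after the first base of each site, so after positions 97, 138.
Combined cut positions: 97, 138, 168, 199, 216, 230.
Circular molecule, 6 cuts → 6 fragments:
  98–138 → 41 bp
  139–168 → 30 bp
  169–199 → 31 bp
  200–216 → 17 bp
  217–230 → 14 bp
  231–272 then 1–97 → 42 + 97 = 139 bp
Sorted largest to smallest: 139, 41, 31, 30, 17, 14 bp.

139, 41, 31, 30, 17, 14 bp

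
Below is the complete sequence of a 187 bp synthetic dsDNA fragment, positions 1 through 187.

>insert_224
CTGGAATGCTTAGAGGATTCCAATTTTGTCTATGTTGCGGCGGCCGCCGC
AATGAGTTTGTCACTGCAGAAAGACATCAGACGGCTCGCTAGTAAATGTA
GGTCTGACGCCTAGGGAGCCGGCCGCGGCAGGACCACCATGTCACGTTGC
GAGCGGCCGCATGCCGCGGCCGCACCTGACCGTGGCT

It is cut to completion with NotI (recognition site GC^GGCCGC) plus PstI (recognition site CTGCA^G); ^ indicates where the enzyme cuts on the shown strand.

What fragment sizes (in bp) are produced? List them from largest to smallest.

NotI sites (GCGGCCGC) start at positions 40, 153, 166.
NotI cuts after base 2 of each site, so after positions 41, 154, 167.
The PstI site (CTGCAG) starts at position 64.
PstI cuts after base 5 of each site (before the last base), so after position 68.
Combined cut positions: 41, 68, 154, 167.
Linear molecule, 4 cuts → 5 fragments:
  1–41 → 41 bp
  42–68 → 27 bp
  69–154 → 86 bp
  155–167 → 13 bp
  168–187 → 20 bp
Sorted largest to smallest: 86, 41, 27, 20, 13 bp.

86, 41, 27, 20, 13 bp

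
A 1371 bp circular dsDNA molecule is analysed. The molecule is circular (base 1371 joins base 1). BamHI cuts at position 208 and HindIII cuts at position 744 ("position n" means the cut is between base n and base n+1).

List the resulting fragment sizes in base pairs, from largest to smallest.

835, 536 bp

Combined cut positions (sorted): 208, 744.
Circular molecule, 2 cuts → 2 fragments:
  744 − 208 = 536 bp
  wrap: 1371 − 744 + 208 = 835 bp
Sorted largest to smallest: 835, 536 bp.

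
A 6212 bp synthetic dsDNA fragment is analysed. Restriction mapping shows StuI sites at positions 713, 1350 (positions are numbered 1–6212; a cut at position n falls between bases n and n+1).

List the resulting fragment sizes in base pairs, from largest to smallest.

Linear molecule, 2 cuts → 3 fragments:
  713 − 0 = 713 bp
  1350 − 713 = 637 bp
  6212 − 1350 = 4862 bp
Sorted largest to smallest: 4862, 713, 637 bp.

4862, 713, 637 bp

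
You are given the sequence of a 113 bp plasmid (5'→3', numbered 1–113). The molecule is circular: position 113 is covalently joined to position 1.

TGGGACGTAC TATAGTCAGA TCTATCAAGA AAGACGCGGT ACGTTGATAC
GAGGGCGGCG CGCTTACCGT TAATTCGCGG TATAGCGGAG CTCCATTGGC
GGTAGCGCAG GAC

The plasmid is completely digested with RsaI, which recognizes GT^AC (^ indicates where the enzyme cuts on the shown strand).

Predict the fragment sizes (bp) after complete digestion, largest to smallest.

81, 32 bp

RsaI sites (GTAC) start at positions 7, 39.
RsaI cuts after base 2 of each site, so after positions 8, 40.
Circular molecule, 2 cuts → 2 fragments:
  9–40 → 32 bp
  41–113 then 1–8 → 73 + 8 = 81 bp
Sorted largest to smallest: 81, 32 bp.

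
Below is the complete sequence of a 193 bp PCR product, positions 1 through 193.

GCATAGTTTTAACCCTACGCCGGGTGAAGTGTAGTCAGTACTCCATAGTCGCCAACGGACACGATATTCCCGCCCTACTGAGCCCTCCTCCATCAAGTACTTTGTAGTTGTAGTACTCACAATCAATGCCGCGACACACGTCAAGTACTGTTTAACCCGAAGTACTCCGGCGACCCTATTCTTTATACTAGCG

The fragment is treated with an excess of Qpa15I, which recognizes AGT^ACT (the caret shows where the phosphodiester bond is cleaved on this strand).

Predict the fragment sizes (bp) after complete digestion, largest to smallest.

Qpa15I sites (AGTACT) start at positions 37, 96, 112, 144, 161.
Qpa15I cuts after base 3 of each site, so after positions 39, 98, 114, 146, 163.
Linear molecule, 5 cuts → 6 fragments:
  1–39 → 39 bp
  40–98 → 59 bp
  99–114 → 16 bp
  115–146 → 32 bp
  147–163 → 17 bp
  164–193 → 30 bp
Sorted largest to smallest: 59, 39, 32, 30, 17, 16 bp.

59, 39, 32, 30, 17, 16 bp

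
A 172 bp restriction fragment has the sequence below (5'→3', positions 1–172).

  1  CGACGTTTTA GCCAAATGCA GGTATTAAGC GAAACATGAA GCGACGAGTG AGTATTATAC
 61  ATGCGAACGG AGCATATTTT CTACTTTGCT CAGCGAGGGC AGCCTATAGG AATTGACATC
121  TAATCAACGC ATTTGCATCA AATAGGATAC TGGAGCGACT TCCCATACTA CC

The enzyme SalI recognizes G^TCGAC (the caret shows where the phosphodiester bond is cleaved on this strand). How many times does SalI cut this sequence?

No occurrence of GTCGAC is present in the sequence.
SalI does not cut: 0 sites.

0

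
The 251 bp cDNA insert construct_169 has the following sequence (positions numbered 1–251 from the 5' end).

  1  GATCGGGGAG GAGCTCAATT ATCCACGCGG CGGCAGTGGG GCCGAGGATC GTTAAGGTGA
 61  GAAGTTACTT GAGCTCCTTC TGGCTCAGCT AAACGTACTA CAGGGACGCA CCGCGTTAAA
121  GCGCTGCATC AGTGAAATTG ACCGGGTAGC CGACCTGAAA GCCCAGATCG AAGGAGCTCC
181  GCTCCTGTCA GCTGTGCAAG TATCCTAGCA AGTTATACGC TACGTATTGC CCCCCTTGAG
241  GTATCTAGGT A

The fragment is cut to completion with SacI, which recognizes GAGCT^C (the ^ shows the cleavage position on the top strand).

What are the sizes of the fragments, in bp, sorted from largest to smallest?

SacI sites (GAGCTC) start at positions 11, 71, 174.
SacI cuts after base 5 of each site (before the last base), so after positions 15, 75, 178.
Linear molecule, 3 cuts → 4 fragments:
  1–15 → 15 bp
  16–75 → 60 bp
  76–178 → 103 bp
  179–251 → 73 bp
Sorted largest to smallest: 103, 73, 60, 15 bp.

103, 73, 60, 15 bp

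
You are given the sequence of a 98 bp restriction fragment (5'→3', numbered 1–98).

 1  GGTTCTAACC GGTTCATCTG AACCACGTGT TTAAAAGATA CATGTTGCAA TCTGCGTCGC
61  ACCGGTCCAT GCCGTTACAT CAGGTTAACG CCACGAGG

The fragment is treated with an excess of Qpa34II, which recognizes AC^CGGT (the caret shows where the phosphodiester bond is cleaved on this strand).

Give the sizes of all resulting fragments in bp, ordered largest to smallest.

Qpa34II sites (ACCGGT) start at positions 8, 61.
Qpa34II cuts after base 2 of each site, so after positions 9, 62.
Linear molecule, 2 cuts → 3 fragments:
  1–9 → 9 bp
  10–62 → 53 bp
  63–98 → 36 bp
Sorted largest to smallest: 53, 36, 9 bp.

53, 36, 9 bp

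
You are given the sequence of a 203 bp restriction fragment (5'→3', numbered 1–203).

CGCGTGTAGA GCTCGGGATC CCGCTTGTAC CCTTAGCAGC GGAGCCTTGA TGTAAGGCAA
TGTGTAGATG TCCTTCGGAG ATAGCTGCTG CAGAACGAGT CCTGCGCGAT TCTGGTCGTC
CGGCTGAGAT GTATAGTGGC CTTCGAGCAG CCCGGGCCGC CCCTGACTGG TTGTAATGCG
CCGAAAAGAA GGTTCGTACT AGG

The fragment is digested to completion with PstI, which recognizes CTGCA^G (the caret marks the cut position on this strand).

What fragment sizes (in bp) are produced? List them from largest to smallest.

The PstI site (CTGCAG) starts at position 88.
PstI cuts after base 5 of each site (before the last base), so after position 92.
Linear molecule, 1 cut → 2 fragments:
  1–92 → 92 bp
  93–203 → 111 bp
Sorted largest to smallest: 111, 92 bp.

111, 92 bp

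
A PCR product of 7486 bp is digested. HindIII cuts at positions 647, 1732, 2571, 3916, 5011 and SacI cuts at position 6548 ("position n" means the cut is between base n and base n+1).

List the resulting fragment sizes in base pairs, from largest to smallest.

Combined cut positions (sorted): 647, 1732, 2571, 3916, 5011, 6548.
Linear molecule, 6 cuts → 7 fragments:
  647 − 0 = 647 bp
  1732 − 647 = 1085 bp
  2571 − 1732 = 839 bp
  3916 − 2571 = 1345 bp
  5011 − 3916 = 1095 bp
  6548 − 5011 = 1537 bp
  7486 − 6548 = 938 bp
Sorted largest to smallest: 1537, 1345, 1095, 1085, 938, 839, 647 bp.

1537, 1345, 1095, 1085, 938, 839, 647 bp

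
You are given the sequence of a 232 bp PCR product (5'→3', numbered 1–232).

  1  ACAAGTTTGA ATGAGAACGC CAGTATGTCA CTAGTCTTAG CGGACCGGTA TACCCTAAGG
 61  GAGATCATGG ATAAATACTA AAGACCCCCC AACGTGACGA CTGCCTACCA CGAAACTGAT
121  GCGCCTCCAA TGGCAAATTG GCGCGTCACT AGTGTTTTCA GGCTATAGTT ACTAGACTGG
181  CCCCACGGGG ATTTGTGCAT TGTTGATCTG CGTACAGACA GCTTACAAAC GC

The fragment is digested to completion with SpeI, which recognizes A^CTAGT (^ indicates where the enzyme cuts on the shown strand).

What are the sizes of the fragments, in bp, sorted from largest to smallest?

118, 84, 30 bp

SpeI sites (ACTAGT) start at positions 30, 148.
SpeI cuts after the first base of each site, so after positions 30, 148.
Linear molecule, 2 cuts → 3 fragments:
  1–30 → 30 bp
  31–148 → 118 bp
  149–232 → 84 bp
Sorted largest to smallest: 118, 84, 30 bp.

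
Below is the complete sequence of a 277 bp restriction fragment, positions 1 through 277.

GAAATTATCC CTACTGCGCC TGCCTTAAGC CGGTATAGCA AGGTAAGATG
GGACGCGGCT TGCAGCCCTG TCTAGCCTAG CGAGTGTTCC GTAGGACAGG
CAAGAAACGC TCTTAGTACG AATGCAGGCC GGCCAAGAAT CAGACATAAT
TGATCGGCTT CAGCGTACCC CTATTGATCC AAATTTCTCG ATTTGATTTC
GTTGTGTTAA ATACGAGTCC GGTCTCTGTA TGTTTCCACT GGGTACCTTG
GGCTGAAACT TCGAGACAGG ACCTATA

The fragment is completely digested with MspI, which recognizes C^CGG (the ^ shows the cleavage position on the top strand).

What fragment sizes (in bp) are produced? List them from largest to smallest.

99, 90, 58, 30 bp

MspI sites (CCGG) start at positions 30, 129, 219.
MspI cuts after the first base of each site, so after positions 30, 129, 219.
Linear molecule, 3 cuts → 4 fragments:
  1–30 → 30 bp
  31–129 → 99 bp
  130–219 → 90 bp
  220–277 → 58 bp
Sorted largest to smallest: 99, 90, 58, 30 bp.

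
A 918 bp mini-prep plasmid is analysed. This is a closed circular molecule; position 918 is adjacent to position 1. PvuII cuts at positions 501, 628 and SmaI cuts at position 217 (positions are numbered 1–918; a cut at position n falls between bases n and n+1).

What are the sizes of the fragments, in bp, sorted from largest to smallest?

507, 284, 127 bp

Combined cut positions (sorted): 217, 501, 628.
Circular molecule, 3 cuts → 3 fragments:
  501 − 217 = 284 bp
  628 − 501 = 127 bp
  wrap: 918 − 628 + 217 = 507 bp
Sorted largest to smallest: 507, 284, 127 bp.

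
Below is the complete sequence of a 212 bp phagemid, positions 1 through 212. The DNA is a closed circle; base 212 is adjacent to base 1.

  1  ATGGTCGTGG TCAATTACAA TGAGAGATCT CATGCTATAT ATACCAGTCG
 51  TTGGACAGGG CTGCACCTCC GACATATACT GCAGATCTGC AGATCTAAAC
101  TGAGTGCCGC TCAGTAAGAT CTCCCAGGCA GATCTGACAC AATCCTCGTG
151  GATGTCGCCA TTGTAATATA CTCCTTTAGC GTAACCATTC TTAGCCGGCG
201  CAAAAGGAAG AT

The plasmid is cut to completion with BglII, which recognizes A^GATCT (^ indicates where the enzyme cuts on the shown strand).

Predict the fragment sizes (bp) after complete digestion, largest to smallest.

107, 58, 26, 13, 8 bp

BglII sites (AGATCT) start at positions 25, 83, 91, 117, 130.
BglII cuts after the first base of each site, so after positions 25, 83, 91, 117, 130.
Circular molecule, 5 cuts → 5 fragments:
  26–83 → 58 bp
  84–91 → 8 bp
  92–117 → 26 bp
  118–130 → 13 bp
  131–212 then 1–25 → 82 + 25 = 107 bp
Sorted largest to smallest: 107, 58, 26, 13, 8 bp.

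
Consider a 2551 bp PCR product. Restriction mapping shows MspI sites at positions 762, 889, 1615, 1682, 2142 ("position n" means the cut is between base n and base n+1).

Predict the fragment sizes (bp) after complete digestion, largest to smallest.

Linear molecule, 5 cuts → 6 fragments:
  762 − 0 = 762 bp
  889 − 762 = 127 bp
  1615 − 889 = 726 bp
  1682 − 1615 = 67 bp
  2142 − 1682 = 460 bp
  2551 − 2142 = 409 bp
Sorted largest to smallest: 762, 726, 460, 409, 127, 67 bp.

762, 726, 460, 409, 127, 67 bp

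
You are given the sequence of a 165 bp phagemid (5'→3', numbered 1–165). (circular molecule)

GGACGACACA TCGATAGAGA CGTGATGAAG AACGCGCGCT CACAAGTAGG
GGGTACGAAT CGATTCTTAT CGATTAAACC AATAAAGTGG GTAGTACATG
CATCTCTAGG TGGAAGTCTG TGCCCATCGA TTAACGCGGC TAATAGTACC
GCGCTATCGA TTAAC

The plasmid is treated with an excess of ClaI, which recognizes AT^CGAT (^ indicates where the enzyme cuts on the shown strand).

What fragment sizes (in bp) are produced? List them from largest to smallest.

57, 49, 30, 19, 10 bp

ClaI sites (ATCGAT) start at positions 10, 59, 69, 126, 156.
ClaI cuts after base 2 of each site, so after positions 11, 60, 70, 127, 157.
Circular molecule, 5 cuts → 5 fragments:
  12–60 → 49 bp
  61–70 → 10 bp
  71–127 → 57 bp
  128–157 → 30 bp
  158–165 then 1–11 → 8 + 11 = 19 bp
Sorted largest to smallest: 57, 49, 30, 19, 10 bp.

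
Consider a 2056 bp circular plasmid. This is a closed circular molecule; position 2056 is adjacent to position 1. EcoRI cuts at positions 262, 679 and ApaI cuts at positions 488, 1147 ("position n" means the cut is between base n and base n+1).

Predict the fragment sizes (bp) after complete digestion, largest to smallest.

1171, 468, 226, 191 bp

Combined cut positions (sorted): 262, 488, 679, 1147.
Circular molecule, 4 cuts → 4 fragments:
  488 − 262 = 226 bp
  679 − 488 = 191 bp
  1147 − 679 = 468 bp
  wrap: 2056 − 1147 + 262 = 1171 bp
Sorted largest to smallest: 1171, 468, 226, 191 bp.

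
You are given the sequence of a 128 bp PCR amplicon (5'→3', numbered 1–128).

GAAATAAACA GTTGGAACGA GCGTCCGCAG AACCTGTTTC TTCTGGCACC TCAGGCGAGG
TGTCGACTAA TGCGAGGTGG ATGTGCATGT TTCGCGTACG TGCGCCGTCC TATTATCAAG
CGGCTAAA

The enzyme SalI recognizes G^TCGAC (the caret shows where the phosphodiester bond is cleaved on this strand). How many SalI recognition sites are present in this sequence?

1

GTCGAC occurs starting at position 62.
SalI cuts at 1 site.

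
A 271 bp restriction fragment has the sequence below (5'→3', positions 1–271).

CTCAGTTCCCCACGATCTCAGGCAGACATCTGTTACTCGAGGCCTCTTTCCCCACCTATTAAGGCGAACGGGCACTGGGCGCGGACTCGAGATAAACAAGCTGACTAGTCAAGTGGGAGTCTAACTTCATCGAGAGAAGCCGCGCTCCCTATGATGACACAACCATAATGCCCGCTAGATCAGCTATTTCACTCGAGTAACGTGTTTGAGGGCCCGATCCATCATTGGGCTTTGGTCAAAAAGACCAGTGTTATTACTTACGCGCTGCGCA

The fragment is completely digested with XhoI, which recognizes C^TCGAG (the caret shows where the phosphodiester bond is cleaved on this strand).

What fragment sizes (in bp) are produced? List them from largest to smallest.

XhoI sites (CTCGAG) start at positions 36, 86, 192.
XhoI cuts after the first base of each site, so after positions 36, 86, 192.
Linear molecule, 3 cuts → 4 fragments:
  1–36 → 36 bp
  37–86 → 50 bp
  87–192 → 106 bp
  193–271 → 79 bp
Sorted largest to smallest: 106, 79, 50, 36 bp.

106, 79, 50, 36 bp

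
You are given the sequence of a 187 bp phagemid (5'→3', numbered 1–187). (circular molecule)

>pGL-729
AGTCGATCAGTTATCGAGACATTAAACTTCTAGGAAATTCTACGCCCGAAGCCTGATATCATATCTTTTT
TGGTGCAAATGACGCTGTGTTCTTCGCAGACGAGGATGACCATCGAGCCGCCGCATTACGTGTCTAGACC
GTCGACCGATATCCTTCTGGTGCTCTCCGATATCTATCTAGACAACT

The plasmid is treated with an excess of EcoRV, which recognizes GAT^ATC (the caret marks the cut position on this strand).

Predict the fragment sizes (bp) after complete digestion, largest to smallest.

93, 73, 21 bp

EcoRV sites (GATATC) start at positions 55, 148, 169.
EcoRV cuts after base 3 of each site, so after positions 57, 150, 171.
Circular molecule, 3 cuts → 3 fragments:
  58–150 → 93 bp
  151–171 → 21 bp
  172–187 then 1–57 → 16 + 57 = 73 bp
Sorted largest to smallest: 93, 73, 21 bp.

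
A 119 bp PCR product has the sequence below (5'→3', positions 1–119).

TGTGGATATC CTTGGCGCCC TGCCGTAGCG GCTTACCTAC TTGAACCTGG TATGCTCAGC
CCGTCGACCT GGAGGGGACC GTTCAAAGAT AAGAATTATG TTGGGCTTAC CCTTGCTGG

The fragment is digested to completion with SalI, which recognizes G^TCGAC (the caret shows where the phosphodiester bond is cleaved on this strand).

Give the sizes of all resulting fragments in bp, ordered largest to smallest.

63, 56 bp

The SalI site (GTCGAC) starts at position 63.
SalI cuts after the first base of each site, so after position 63.
Linear molecule, 1 cut → 2 fragments:
  1–63 → 63 bp
  64–119 → 56 bp
Sorted largest to smallest: 63, 56 bp.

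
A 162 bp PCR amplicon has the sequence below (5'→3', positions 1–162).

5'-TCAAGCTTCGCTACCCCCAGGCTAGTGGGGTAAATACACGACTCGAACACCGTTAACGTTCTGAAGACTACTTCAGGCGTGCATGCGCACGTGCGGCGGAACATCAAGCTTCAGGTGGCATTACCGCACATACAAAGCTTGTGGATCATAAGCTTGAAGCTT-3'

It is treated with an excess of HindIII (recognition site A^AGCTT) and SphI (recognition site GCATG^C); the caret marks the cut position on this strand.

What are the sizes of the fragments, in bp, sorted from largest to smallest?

82, 29, 21, 15, 7, 5, 3 bp

HindIII sites (AAGCTT) start at positions 3, 106, 135, 150, 157.
HindIII cuts after the first base of each site, so after positions 3, 106, 135, 150, 157.
The SphI site (GCATGC) starts at position 81.
SphI cuts after base 5 of each site (before the last base), so after position 85.
Combined cut positions: 3, 85, 106, 135, 150, 157.
Linear molecule, 6 cuts → 7 fragments:
  1–3 → 3 bp
  4–85 → 82 bp
  86–106 → 21 bp
  107–135 → 29 bp
  136–150 → 15 bp
  151–157 → 7 bp
  158–162 → 5 bp
Sorted largest to smallest: 82, 29, 21, 15, 7, 5, 3 bp.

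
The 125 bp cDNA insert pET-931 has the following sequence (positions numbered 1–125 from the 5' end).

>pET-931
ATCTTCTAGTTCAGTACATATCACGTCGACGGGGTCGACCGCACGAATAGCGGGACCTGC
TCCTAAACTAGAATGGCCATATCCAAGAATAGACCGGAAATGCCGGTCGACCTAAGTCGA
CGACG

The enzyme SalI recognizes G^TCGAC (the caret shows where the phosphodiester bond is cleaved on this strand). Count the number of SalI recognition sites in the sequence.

GTCGAC occurs starting at positions 25, 34, 106, 116.
SalI cuts at 4 sites.

4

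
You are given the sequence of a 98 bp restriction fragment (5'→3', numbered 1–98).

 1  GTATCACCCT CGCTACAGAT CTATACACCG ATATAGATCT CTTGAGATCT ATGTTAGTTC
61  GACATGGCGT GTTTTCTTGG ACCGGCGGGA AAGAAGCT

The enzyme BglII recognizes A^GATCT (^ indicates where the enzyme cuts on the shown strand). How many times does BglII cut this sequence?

AGATCT occurs starting at positions 17, 35, 45.
BglII cuts at 3 sites.

3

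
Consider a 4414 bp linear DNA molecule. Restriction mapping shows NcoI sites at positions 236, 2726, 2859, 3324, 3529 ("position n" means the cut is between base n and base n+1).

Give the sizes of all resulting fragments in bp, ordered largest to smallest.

Linear molecule, 5 cuts → 6 fragments:
  236 − 0 = 236 bp
  2726 − 236 = 2490 bp
  2859 − 2726 = 133 bp
  3324 − 2859 = 465 bp
  3529 − 3324 = 205 bp
  4414 − 3529 = 885 bp
Sorted largest to smallest: 2490, 885, 465, 236, 205, 133 bp.

2490, 885, 465, 236, 205, 133 bp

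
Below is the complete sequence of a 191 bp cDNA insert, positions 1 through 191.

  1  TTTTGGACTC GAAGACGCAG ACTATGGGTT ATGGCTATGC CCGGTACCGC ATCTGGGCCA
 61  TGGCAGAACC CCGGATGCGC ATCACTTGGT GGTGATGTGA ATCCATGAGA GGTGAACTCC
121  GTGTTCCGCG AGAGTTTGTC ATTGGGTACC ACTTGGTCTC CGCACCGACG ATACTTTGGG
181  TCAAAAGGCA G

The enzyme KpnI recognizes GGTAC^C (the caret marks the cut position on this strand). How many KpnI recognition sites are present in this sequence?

2

GGTACC occurs starting at positions 43, 145.
KpnI cuts at 2 sites.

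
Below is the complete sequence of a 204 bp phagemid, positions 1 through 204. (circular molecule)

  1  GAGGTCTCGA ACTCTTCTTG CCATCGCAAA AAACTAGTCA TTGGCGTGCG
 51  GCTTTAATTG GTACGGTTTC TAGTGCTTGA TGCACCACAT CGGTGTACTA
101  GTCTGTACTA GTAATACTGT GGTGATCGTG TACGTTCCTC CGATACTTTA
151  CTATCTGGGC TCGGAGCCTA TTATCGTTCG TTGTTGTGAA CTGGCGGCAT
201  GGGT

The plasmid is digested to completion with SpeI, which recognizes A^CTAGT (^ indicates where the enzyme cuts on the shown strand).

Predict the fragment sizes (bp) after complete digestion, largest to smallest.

SpeI sites (ACTAGT) start at positions 33, 97, 107.
SpeI cuts after the first base of each site, so after positions 33, 97, 107.
Circular molecule, 3 cuts → 3 fragments:
  34–97 → 64 bp
  98–107 → 10 bp
  108–204 then 1–33 → 97 + 33 = 130 bp
Sorted largest to smallest: 130, 64, 10 bp.

130, 64, 10 bp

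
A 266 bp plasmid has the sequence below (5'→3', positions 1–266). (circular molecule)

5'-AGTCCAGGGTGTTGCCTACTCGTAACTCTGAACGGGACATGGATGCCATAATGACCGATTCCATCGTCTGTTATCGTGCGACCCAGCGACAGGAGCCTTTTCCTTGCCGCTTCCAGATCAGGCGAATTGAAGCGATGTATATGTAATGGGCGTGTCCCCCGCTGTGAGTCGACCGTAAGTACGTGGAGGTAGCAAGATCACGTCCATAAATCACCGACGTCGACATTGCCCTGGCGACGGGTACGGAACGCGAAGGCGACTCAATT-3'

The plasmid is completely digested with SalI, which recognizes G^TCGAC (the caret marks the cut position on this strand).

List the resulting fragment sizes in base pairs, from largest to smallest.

SalI sites (GTCGAC) start at positions 168, 219.
SalI cuts after the first base of each site, so after positions 168, 219.
Circular molecule, 2 cuts → 2 fragments:
  169–219 → 51 bp
  220–266 then 1–168 → 47 + 168 = 215 bp
Sorted largest to smallest: 215, 51 bp.

215, 51 bp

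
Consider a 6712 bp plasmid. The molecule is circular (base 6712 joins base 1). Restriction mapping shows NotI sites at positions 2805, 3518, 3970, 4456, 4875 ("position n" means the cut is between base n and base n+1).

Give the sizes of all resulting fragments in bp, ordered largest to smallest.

4642, 713, 486, 452, 419 bp

Circular molecule, 5 cuts → 5 fragments:
  3518 − 2805 = 713 bp
  3970 − 3518 = 452 bp
  4456 − 3970 = 486 bp
  4875 − 4456 = 419 bp
  wrap: 6712 − 4875 + 2805 = 4642 bp
Sorted largest to smallest: 4642, 713, 486, 452, 419 bp.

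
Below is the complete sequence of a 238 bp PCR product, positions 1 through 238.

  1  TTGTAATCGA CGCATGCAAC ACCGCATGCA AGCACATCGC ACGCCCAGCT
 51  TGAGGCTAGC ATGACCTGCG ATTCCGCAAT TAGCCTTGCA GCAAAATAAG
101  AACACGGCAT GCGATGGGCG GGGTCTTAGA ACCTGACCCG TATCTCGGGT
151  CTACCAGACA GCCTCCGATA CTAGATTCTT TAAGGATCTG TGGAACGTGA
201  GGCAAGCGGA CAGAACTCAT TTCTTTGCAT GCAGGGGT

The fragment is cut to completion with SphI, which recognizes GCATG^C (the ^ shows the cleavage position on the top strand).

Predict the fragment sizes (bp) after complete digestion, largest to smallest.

120, 83, 16, 12, 7 bp

SphI sites (GCATGC) start at positions 12, 24, 107, 227.
SphI cuts after base 5 of each site (before the last base), so after positions 16, 28, 111, 231.
Linear molecule, 4 cuts → 5 fragments:
  1–16 → 16 bp
  17–28 → 12 bp
  29–111 → 83 bp
  112–231 → 120 bp
  232–238 → 7 bp
Sorted largest to smallest: 120, 83, 16, 12, 7 bp.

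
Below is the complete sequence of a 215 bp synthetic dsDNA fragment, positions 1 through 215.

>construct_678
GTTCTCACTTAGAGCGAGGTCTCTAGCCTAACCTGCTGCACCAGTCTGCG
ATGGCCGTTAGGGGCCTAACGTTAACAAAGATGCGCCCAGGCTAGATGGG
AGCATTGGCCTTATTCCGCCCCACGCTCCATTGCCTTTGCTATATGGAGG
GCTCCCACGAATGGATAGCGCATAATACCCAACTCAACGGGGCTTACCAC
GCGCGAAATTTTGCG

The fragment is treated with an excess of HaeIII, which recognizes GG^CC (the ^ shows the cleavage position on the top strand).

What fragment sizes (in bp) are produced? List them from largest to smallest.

HaeIII sites (GGCC) start at positions 53, 63, 107.
HaeIII cuts after base 2 of each site, so after positions 54, 64, 108.
Linear molecule, 3 cuts → 4 fragments:
  1–54 → 54 bp
  55–64 → 10 bp
  65–108 → 44 bp
  109–215 → 107 bp
Sorted largest to smallest: 107, 54, 44, 10 bp.

107, 54, 44, 10 bp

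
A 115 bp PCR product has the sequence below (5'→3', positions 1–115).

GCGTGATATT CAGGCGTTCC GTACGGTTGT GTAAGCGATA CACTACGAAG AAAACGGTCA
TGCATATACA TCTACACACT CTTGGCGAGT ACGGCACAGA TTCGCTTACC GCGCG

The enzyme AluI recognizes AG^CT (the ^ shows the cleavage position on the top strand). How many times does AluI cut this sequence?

0

No occurrence of AGCT is present in the sequence.
AluI does not cut: 0 sites.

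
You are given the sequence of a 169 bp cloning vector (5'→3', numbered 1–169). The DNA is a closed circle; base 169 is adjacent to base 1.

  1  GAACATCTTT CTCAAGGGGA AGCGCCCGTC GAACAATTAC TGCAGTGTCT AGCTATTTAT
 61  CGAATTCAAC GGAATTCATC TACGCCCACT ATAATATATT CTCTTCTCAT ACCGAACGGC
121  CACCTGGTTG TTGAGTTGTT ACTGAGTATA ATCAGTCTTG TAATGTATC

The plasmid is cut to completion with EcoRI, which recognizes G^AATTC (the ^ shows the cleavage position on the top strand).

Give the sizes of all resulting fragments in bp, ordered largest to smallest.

159, 10 bp

EcoRI sites (GAATTC) start at positions 62, 72.
EcoRI cuts after the first base of each site, so after positions 62, 72.
Circular molecule, 2 cuts → 2 fragments:
  63–72 → 10 bp
  73–169 then 1–62 → 97 + 62 = 159 bp
Sorted largest to smallest: 159, 10 bp.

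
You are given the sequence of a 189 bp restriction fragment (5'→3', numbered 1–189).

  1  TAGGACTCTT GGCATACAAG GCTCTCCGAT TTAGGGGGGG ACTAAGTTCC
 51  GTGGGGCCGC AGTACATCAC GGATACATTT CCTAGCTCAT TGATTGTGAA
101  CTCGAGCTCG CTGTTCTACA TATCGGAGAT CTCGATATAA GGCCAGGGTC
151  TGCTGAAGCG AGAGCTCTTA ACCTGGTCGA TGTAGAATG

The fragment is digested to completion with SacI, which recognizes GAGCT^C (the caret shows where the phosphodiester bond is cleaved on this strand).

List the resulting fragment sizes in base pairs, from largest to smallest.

108, 58, 23 bp

SacI sites (GAGCTC) start at positions 104, 162.
SacI cuts after base 5 of each site (before the last base), so after positions 108, 166.
Linear molecule, 2 cuts → 3 fragments:
  1–108 → 108 bp
  109–166 → 58 bp
  167–189 → 23 bp
Sorted largest to smallest: 108, 58, 23 bp.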